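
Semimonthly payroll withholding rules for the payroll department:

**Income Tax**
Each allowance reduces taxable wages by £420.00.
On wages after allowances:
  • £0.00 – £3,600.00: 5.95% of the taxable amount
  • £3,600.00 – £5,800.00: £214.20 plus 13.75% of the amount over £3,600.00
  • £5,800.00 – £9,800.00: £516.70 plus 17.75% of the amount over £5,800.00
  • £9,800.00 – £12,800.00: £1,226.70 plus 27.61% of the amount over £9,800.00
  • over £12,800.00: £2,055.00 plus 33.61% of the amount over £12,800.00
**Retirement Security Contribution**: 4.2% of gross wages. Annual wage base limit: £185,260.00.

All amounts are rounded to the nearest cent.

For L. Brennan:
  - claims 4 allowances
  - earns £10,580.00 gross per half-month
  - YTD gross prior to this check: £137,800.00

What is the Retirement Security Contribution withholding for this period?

£444.36

Retirement Security Contribution: 4.2% × £10,580.00 = £444.36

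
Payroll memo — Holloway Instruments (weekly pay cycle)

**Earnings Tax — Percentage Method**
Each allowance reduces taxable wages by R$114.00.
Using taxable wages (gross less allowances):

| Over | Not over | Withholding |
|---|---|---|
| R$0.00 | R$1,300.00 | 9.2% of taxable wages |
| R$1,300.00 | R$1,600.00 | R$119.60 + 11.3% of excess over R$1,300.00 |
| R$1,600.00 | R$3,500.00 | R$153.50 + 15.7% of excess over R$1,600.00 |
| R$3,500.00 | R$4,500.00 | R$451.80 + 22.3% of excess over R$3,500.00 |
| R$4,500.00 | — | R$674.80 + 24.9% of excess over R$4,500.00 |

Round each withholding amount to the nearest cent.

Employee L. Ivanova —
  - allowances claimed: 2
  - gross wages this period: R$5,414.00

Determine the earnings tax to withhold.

Earnings Tax: taxable = R$5,414.00 − 2×R$114.00 = R$5,186.00
  R$674.80 + 24.9% × (R$5,186.00 − R$4,500.00) = R$674.80 + 24.9% × R$686.00 = R$845.61

R$845.61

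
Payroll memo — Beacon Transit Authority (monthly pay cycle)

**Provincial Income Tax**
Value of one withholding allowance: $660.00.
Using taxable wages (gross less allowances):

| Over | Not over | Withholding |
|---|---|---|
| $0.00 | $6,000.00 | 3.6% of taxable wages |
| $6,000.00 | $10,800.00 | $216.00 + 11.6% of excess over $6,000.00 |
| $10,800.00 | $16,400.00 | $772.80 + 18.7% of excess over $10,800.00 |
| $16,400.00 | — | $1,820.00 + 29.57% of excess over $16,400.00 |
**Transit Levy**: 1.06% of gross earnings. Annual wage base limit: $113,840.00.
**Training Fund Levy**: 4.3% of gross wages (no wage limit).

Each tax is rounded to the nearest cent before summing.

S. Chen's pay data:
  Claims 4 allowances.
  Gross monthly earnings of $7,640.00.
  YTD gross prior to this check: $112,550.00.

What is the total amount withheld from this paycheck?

Provincial Income Tax: taxable = $7,640.00 − 4×$660.00 = $5,000.00
  3.6% × $5,000.00 = $180.00
Transit Levy: cap $113,840.00 − YTD $112,550.00 = $1,290.00 subject; 1.06% × $1,290.00 = $13.67
Training Fund Levy: 4.3% × $7,640.00 = $328.52
Total: $180.00 + $13.67 + $328.52 = $522.19

$522.19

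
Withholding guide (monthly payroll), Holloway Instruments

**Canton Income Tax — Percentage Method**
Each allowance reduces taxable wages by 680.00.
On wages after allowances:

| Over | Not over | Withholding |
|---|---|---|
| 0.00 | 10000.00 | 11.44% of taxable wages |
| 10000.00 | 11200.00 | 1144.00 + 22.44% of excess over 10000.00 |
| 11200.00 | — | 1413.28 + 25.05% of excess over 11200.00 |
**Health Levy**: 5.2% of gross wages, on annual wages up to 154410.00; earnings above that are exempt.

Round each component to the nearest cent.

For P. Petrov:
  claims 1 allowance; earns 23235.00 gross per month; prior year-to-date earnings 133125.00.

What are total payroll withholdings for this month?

5364.53

Canton Income Tax: taxable = 23235.00 − 1×680.00 = 22555.00
  1413.28 + 25.05% × (22555.00 − 11200.00) = 1413.28 + 25.05% × 11355.00 = 4257.71
Health Levy: cap 154410.00 − YTD 133125.00 = 21285.00 subject; 5.2% × 21285.00 = 1106.82
Total: 4257.71 + 1106.82 = 5364.53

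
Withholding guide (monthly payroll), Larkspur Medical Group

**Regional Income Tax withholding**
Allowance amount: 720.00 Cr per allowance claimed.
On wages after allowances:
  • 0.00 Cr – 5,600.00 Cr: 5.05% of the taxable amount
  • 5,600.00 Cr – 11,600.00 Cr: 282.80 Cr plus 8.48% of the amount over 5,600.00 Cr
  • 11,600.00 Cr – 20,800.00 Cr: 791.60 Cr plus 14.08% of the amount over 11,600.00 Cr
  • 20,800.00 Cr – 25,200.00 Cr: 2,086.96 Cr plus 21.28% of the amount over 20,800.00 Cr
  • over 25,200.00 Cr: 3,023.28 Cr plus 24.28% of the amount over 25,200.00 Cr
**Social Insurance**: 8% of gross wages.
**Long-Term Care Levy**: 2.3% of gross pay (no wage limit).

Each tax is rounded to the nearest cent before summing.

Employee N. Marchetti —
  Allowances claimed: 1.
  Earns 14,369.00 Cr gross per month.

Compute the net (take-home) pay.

11,808.89 Cr

Regional Income Tax: taxable = 14,369.00 Cr − 1×720.00 Cr = 13,649.00 Cr
  791.60 Cr + 14.08% × (13,649.00 Cr − 11,600.00 Cr) = 791.60 Cr + 14.08% × 2,049.00 Cr = 1,080.10 Cr
Social Insurance: 8% × 14,369.00 Cr = 1,149.52 Cr
Long-Term Care Levy: 2.3% × 14,369.00 Cr = 330.49 Cr
Total withheld: 1,080.10 Cr + 1,149.52 Cr + 330.49 Cr = 2,560.11 Cr
Net pay: 14,369.00 Cr − 2,560.11 Cr = 11,808.89 Cr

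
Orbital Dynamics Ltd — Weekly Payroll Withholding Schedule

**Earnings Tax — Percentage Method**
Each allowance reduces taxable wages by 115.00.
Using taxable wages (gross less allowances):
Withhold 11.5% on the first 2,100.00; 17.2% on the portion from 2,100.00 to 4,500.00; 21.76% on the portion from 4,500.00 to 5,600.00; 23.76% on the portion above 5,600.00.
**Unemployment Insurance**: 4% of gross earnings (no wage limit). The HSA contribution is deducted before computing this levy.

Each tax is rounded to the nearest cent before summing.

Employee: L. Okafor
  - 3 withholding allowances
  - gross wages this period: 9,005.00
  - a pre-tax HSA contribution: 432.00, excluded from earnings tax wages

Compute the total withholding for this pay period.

Earnings Tax: taxable = 9,005.00 − 432.00 − 3×115.00 = 8,228.00
  893.66 + 23.76% × (8,228.00 − 5,600.00) = 893.66 + 23.76% × 2,628.00 = 1,518.07
Unemployment Insurance: 4% × 8,573.00 = 342.92
Total: 1,518.07 + 342.92 = 1,860.99

1,860.99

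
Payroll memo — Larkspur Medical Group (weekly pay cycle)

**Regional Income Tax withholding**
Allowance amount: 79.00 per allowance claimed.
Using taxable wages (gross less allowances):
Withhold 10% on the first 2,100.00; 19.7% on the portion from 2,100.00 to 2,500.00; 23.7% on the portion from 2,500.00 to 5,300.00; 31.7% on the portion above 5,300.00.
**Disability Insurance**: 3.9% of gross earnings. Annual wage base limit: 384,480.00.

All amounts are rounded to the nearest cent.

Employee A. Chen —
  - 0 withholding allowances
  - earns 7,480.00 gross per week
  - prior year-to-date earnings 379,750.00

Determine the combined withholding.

1,827.93

Regional Income Tax: taxable = 7,480.00
  952.40 + 31.7% × (7,480.00 − 5,300.00) = 952.40 + 31.7% × 2,180.00 = 1,643.46
Disability Insurance: cap 384,480.00 − YTD 379,750.00 = 4,730.00 subject; 3.9% × 4,730.00 = 184.47
Total: 1,643.46 + 184.47 = 1,827.93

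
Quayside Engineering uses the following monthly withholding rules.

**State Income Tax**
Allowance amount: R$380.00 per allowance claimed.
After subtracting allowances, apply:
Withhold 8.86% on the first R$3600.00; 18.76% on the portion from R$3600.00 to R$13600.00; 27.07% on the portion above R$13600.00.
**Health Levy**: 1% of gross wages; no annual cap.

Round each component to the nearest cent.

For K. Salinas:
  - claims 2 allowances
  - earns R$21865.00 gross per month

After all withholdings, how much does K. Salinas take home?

State Income Tax: taxable = R$21865.00 − 2×R$380.00 = R$21105.00
  R$2194.96 + 27.07% × (R$21105.00 − R$13600.00) = R$2194.96 + 27.07% × R$7505.00 = R$4226.56
Health Levy: 1% × R$21865.00 = R$218.65
Total withheld: R$4226.56 + R$218.65 = R$4445.21
Net pay: R$21865.00 − R$4445.21 = R$17419.79

R$17419.79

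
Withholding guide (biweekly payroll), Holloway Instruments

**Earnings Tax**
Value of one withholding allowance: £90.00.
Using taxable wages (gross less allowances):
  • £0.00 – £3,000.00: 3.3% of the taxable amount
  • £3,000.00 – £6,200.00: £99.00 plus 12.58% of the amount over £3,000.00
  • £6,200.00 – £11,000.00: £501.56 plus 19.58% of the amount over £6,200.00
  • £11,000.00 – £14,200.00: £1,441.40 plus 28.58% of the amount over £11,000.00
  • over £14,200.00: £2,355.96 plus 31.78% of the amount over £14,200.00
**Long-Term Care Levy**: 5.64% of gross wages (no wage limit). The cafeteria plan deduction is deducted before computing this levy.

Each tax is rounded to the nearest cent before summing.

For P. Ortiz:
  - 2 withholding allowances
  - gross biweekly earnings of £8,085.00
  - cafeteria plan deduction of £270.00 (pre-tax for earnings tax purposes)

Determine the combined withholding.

Earnings Tax: taxable = £8,085.00 − £270.00 − 2×£90.00 = £7,635.00
  £501.56 + 19.58% × (£7,635.00 − £6,200.00) = £501.56 + 19.58% × £1,435.00 = £782.53
Long-Term Care Levy: 5.64% × £7,815.00 = £440.77
Total: £782.53 + £440.77 = £1,223.30

£1,223.30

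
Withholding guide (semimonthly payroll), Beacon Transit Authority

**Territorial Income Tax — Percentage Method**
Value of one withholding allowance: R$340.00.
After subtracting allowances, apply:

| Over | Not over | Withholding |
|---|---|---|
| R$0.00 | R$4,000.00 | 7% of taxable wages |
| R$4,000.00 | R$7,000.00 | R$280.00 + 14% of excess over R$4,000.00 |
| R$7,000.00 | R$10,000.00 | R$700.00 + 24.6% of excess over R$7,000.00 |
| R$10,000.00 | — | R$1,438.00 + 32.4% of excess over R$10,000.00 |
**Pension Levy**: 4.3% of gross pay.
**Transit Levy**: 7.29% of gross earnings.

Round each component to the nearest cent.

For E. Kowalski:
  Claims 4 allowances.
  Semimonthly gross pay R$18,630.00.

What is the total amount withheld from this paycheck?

R$5,952.70

Territorial Income Tax: taxable = R$18,630.00 − 4×R$340.00 = R$17,270.00
  R$1,438.00 + 32.4% × (R$17,270.00 − R$10,000.00) = R$1,438.00 + 32.4% × R$7,270.00 = R$3,793.48
Pension Levy: 4.3% × R$18,630.00 = R$801.09
Transit Levy: 7.29% × R$18,630.00 = R$1,358.13
Total: R$3,793.48 + R$801.09 + R$1,358.13 = R$5,952.70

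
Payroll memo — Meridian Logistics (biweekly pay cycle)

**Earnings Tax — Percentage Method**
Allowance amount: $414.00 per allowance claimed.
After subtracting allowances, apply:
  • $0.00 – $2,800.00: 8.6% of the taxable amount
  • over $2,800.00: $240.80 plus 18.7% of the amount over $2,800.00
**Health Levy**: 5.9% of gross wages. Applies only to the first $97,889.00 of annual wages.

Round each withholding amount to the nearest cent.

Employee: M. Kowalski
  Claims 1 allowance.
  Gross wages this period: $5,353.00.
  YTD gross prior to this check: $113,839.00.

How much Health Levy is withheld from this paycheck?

$0.00

Health Levy: YTD $113,839.00 ≥ cap $97,889.00 → $0.00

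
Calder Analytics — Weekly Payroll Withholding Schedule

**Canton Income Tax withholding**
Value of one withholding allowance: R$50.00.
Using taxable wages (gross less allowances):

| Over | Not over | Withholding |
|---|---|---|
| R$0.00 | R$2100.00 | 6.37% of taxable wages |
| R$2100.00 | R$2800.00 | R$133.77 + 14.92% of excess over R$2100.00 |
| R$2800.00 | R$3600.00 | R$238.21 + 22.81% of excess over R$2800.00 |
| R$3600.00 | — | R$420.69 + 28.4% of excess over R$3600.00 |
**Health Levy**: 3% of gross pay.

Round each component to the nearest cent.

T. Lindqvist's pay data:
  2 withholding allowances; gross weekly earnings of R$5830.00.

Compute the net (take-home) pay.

Canton Income Tax: taxable = R$5830.00 − 2×R$50.00 = R$5730.00
  R$420.69 + 28.4% × (R$5730.00 − R$3600.00) = R$420.69 + 28.4% × R$2130.00 = R$1025.61
Health Levy: 3% × R$5830.00 = R$174.90
Total withheld: R$1025.61 + R$174.90 = R$1200.51
Net pay: R$5830.00 − R$1200.51 = R$4629.49

R$4629.49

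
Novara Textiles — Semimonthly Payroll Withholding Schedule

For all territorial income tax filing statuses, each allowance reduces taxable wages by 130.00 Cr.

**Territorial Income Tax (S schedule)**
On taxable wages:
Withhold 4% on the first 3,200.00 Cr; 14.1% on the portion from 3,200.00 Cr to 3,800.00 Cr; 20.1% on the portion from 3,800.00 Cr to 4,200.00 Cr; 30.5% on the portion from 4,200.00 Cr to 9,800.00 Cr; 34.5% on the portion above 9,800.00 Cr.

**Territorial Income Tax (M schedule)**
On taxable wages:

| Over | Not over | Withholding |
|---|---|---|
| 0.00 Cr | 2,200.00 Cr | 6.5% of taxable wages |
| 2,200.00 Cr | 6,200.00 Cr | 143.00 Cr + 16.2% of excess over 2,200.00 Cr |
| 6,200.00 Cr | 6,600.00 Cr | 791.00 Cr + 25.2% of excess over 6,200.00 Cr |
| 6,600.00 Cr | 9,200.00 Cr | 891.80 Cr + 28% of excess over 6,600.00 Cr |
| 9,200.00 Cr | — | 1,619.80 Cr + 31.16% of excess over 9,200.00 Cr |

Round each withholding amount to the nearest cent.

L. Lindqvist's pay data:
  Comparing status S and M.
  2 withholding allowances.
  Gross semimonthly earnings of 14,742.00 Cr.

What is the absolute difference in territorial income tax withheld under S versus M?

Territorial Income Tax (S): taxable = 14,742.00 Cr − 2×130.00 Cr = 14,482.00 Cr
  2,001.00 Cr + 34.5% × (14,482.00 Cr − 9,800.00 Cr) = 2,001.00 Cr + 34.5% × 4,682.00 Cr = 3,616.29 Cr
Territorial Income Tax (M): taxable = 14,742.00 Cr − 2×130.00 Cr = 14,482.00 Cr
  1,619.80 Cr + 31.16% × (14,482.00 Cr − 9,200.00 Cr) = 1,619.80 Cr + 31.16% × 5,282.00 Cr = 3,265.67 Cr
Difference: |3,616.29 Cr − 3,265.67 Cr| = 350.62 Cr (higher under S)

350.62 Cr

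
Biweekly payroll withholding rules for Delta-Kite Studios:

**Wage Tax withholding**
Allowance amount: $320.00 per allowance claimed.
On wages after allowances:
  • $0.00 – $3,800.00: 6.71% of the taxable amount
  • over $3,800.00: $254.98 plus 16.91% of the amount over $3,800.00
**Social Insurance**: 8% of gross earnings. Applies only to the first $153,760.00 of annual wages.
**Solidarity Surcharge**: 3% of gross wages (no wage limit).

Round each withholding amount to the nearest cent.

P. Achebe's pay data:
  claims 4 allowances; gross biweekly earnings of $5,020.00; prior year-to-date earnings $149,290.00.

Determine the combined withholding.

Wage Tax: taxable = $5,020.00 − 4×$320.00 = $3,740.00
  6.71% × $3,740.00 = $250.95
Social Insurance: cap $153,760.00 − YTD $149,290.00 = $4,470.00 subject; 8% × $4,470.00 = $357.60
Solidarity Surcharge: 3% × $5,020.00 = $150.60
Total: $250.95 + $357.60 + $150.60 = $759.15

$759.15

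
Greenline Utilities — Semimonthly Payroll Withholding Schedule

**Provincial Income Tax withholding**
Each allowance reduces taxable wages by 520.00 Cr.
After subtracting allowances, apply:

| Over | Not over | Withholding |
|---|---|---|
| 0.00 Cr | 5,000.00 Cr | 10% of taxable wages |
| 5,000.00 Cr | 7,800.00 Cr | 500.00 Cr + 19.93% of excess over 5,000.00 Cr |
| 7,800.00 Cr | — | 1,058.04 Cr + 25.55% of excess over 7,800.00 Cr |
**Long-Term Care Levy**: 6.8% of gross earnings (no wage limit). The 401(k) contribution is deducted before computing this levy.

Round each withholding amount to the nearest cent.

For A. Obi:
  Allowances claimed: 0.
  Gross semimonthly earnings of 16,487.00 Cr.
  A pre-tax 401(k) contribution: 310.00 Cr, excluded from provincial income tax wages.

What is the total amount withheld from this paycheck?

Provincial Income Tax: taxable = 16,487.00 Cr − 310.00 Cr = 16,177.00 Cr
  1,058.04 Cr + 25.55% × (16,177.00 Cr − 7,800.00 Cr) = 1,058.04 Cr + 25.55% × 8,377.00 Cr = 3,198.36 Cr
Long-Term Care Levy: 6.8% × 16,177.00 Cr = 1,100.04 Cr
Total: 3,198.36 Cr + 1,100.04 Cr = 4,298.40 Cr

4,298.40 Cr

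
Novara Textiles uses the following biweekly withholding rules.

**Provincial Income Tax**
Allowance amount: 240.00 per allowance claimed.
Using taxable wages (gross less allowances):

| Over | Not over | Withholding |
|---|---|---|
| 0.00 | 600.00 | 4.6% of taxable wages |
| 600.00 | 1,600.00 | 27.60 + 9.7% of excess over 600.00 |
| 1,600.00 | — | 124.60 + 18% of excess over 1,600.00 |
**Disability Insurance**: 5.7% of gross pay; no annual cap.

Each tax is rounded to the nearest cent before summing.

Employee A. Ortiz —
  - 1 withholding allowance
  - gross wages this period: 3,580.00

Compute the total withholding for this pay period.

Provincial Income Tax: taxable = 3,580.00 − 1×240.00 = 3,340.00
  124.60 + 18% × (3,340.00 − 1,600.00) = 124.60 + 18% × 1,740.00 = 437.80
Disability Insurance: 5.7% × 3,580.00 = 204.06
Total: 437.80 + 204.06 = 641.86

641.86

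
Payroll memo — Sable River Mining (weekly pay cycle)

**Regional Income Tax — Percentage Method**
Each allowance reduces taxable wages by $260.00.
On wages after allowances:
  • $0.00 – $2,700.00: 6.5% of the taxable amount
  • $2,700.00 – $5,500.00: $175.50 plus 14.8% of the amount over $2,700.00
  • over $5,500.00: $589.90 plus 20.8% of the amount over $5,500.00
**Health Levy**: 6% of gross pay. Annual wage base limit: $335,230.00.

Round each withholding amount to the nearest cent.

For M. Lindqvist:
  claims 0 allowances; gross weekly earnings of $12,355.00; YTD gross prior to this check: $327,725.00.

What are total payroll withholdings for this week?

$2,466.04

Regional Income Tax: taxable = $12,355.00
  $589.90 + 20.8% × ($12,355.00 − $5,500.00) = $589.90 + 20.8% × $6,855.00 = $2,015.74
Health Levy: cap $335,230.00 − YTD $327,725.00 = $7,505.00 subject; 6% × $7,505.00 = $450.30
Total: $2,015.74 + $450.30 = $2,466.04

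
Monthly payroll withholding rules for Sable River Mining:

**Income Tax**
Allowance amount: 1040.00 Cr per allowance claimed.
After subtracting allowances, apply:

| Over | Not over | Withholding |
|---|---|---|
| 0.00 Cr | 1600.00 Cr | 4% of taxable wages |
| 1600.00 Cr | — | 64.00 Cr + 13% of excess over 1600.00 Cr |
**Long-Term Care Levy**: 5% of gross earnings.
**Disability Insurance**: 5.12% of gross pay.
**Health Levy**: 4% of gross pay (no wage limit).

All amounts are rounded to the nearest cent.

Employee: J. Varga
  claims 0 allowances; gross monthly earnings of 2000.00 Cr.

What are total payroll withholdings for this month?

398.40 Cr

Income Tax: taxable = 2000.00 Cr
  64.00 Cr + 13% × (2000.00 Cr − 1600.00 Cr) = 64.00 Cr + 13% × 400.00 Cr = 116.00 Cr
Long-Term Care Levy: 5% × 2000.00 Cr = 100.00 Cr
Disability Insurance: 5.12% × 2000.00 Cr = 102.40 Cr
Health Levy: 4% × 2000.00 Cr = 80.00 Cr
Total: 116.00 Cr + 100.00 Cr + 102.40 Cr + 80.00 Cr = 398.40 Cr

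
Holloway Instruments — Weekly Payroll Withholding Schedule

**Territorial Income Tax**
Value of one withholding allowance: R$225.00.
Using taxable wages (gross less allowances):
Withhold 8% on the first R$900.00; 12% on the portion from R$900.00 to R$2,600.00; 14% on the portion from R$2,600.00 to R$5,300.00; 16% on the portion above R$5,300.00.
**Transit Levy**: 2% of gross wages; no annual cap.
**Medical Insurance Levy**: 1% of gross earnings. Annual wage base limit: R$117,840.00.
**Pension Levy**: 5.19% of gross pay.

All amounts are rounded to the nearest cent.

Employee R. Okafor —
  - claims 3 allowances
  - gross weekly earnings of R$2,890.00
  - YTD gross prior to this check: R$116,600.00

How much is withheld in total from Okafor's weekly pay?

R$449.99

Territorial Income Tax: taxable = R$2,890.00 − 3×R$225.00 = R$2,215.00
  R$72.00 + 12% × (R$2,215.00 − R$900.00) = R$72.00 + 12% × R$1,315.00 = R$229.80
Transit Levy: 2% × R$2,890.00 = R$57.80
Medical Insurance Levy: cap R$117,840.00 − YTD R$116,600.00 = R$1,240.00 subject; 1% × R$1,240.00 = R$12.40
Pension Levy: 5.19% × R$2,890.00 = R$149.99
Total: R$229.80 + R$57.80 + R$12.40 + R$149.99 = R$449.99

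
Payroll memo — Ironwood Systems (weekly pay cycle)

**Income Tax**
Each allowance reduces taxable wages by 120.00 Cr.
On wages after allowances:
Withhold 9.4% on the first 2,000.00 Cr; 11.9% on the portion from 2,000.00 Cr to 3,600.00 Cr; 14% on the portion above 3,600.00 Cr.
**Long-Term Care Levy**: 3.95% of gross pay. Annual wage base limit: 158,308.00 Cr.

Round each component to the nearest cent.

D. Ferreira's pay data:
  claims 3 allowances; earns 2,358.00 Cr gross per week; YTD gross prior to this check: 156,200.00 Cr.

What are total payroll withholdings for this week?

271.08 Cr

Income Tax: taxable = 2,358.00 Cr − 3×120.00 Cr = 1,998.00 Cr
  9.4% × 1,998.00 Cr = 187.81 Cr
Long-Term Care Levy: cap 158,308.00 Cr − YTD 156,200.00 Cr = 2,108.00 Cr subject; 3.95% × 2,108.00 Cr = 83.27 Cr
Total: 187.81 Cr + 83.27 Cr = 271.08 Cr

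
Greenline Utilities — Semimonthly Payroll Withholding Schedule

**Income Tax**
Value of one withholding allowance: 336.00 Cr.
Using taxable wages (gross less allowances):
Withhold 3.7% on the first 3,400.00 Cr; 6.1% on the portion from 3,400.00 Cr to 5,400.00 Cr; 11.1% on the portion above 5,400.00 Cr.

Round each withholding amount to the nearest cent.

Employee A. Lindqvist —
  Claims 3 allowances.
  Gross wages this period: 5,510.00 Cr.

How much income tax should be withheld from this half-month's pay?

Income Tax: taxable = 5,510.00 Cr − 3×336.00 Cr = 4,502.00 Cr
  125.80 Cr + 6.1% × (4,502.00 Cr − 3,400.00 Cr) = 125.80 Cr + 6.1% × 1,102.00 Cr = 193.02 Cr

193.02 Cr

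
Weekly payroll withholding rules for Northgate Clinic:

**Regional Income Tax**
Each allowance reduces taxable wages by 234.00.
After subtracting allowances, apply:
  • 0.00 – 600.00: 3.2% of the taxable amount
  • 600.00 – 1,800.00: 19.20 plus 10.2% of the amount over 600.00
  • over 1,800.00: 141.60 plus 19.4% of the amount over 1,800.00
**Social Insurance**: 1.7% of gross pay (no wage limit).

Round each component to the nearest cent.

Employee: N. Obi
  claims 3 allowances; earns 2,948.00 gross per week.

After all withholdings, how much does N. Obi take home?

Regional Income Tax: taxable = 2,948.00 − 3×234.00 = 2,246.00
  141.60 + 19.4% × (2,246.00 − 1,800.00) = 141.60 + 19.4% × 446.00 = 228.12
Social Insurance: 1.7% × 2,948.00 = 50.12
Total withheld: 228.12 + 50.12 = 278.24
Net pay: 2,948.00 − 278.24 = 2,669.76

2,669.76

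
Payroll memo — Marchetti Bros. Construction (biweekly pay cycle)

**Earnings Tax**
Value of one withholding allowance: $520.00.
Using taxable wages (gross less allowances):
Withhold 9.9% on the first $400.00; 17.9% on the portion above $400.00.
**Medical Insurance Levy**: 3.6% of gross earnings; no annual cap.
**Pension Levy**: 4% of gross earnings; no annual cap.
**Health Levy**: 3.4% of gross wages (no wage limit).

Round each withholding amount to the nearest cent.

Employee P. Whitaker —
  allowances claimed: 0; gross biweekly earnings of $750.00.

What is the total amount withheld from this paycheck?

Earnings Tax: taxable = $750.00
  $39.60 + 17.9% × ($750.00 − $400.00) = $39.60 + 17.9% × $350.00 = $102.25
Medical Insurance Levy: 3.6% × $750.00 = $27.00
Pension Levy: 4% × $750.00 = $30.00
Health Levy: 3.4% × $750.00 = $25.50
Total: $102.25 + $27.00 + $30.00 + $25.50 = $184.75

$184.75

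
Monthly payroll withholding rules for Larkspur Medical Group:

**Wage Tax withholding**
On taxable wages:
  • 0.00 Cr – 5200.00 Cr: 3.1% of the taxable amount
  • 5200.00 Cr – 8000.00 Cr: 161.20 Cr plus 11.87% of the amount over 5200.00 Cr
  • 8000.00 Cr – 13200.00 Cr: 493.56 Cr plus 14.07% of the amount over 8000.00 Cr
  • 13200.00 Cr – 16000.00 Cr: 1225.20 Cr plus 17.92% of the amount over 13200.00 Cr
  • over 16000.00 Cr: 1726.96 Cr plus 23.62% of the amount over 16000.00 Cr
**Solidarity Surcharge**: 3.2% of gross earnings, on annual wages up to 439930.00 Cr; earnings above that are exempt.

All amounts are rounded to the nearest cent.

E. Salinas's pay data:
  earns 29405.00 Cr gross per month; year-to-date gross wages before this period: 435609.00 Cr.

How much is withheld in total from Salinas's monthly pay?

Wage Tax: taxable = 29405.00 Cr
  1726.96 Cr + 23.62% × (29405.00 Cr − 16000.00 Cr) = 1726.96 Cr + 23.62% × 13405.00 Cr = 4893.22 Cr
Solidarity Surcharge: cap 439930.00 Cr − YTD 435609.00 Cr = 4321.00 Cr subject; 3.2% × 4321.00 Cr = 138.27 Cr
Total: 4893.22 Cr + 138.27 Cr = 5031.49 Cr

5031.49 Cr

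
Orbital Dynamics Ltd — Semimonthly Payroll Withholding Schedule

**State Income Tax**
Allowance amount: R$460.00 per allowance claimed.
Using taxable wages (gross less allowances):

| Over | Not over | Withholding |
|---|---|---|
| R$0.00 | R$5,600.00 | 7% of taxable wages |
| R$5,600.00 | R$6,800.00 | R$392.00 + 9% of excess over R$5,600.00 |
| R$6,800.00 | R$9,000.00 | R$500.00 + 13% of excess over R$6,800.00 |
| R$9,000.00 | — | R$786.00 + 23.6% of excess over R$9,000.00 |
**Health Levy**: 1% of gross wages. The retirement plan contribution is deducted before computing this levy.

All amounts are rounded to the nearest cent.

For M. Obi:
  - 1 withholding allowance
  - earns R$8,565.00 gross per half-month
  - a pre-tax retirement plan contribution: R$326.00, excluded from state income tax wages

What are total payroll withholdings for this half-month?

State Income Tax: taxable = R$8,565.00 − R$326.00 − 1×R$460.00 = R$7,779.00
  R$500.00 + 13% × (R$7,779.00 − R$6,800.00) = R$500.00 + 13% × R$979.00 = R$627.27
Health Levy: 1% × R$8,239.00 = R$82.39
Total: R$627.27 + R$82.39 = R$709.66

R$709.66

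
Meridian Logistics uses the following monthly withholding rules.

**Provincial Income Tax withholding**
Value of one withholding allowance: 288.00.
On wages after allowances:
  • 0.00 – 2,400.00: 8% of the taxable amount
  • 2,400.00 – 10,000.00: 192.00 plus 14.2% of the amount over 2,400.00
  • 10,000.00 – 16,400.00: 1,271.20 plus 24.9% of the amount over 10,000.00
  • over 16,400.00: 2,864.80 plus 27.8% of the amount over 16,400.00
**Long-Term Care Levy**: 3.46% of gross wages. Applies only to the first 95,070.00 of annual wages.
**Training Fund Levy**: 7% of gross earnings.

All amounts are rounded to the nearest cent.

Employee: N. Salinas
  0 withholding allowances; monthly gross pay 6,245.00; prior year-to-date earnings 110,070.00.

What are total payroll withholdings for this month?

Provincial Income Tax: taxable = 6,245.00
  192.00 + 14.2% × (6,245.00 − 2,400.00) = 192.00 + 14.2% × 3,845.00 = 737.99
Long-Term Care Levy: YTD 110,070.00 ≥ cap 95,070.00 → 0.00
Training Fund Levy: 7% × 6,245.00 = 437.15
Total: 737.99 + 0.00 + 437.15 = 1,175.14

1,175.14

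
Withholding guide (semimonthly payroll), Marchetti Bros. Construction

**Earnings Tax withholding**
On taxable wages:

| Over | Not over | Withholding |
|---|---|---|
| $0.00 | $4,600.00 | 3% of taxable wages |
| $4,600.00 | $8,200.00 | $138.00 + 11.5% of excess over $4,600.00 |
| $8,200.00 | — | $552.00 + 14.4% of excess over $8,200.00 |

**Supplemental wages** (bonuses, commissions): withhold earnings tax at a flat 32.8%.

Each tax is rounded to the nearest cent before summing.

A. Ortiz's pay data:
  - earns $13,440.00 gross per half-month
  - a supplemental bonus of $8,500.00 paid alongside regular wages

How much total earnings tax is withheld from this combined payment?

Earnings Tax: taxable = $13,440.00
  $552.00 + 14.4% × ($13,440.00 − $8,200.00) = $552.00 + 14.4% × $5,240.00 = $1,306.56
Supplemental (32.8% flat on bonus): 32.8% × $8,500.00 = $2,788.00
Total earnings tax: $1,306.56 + $2,788.00 = $4,094.56

$4,094.56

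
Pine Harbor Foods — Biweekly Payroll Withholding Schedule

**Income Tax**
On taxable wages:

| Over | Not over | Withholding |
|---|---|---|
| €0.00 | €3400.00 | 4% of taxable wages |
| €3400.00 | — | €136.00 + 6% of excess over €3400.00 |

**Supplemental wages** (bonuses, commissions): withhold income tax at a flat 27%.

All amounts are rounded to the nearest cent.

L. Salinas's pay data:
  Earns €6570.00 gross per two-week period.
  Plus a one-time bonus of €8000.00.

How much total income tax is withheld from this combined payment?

€2486.20

Income Tax: taxable = €6570.00
  €136.00 + 6% × (€6570.00 − €3400.00) = €136.00 + 6% × €3170.00 = €326.20
Supplemental (27% flat on bonus): 27% × €8000.00 = €2160.00
Total income tax: €326.20 + €2160.00 = €2486.20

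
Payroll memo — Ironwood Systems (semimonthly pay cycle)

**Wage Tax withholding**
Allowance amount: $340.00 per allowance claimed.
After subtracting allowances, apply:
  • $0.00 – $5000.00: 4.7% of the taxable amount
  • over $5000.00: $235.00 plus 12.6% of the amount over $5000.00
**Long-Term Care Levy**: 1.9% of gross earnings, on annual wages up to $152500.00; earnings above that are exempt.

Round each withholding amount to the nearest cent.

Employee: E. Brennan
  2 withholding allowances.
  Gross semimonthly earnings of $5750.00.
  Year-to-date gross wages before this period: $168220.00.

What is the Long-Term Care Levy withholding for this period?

$0.00

Long-Term Care Levy: YTD $168220.00 ≥ cap $152500.00 → $0.00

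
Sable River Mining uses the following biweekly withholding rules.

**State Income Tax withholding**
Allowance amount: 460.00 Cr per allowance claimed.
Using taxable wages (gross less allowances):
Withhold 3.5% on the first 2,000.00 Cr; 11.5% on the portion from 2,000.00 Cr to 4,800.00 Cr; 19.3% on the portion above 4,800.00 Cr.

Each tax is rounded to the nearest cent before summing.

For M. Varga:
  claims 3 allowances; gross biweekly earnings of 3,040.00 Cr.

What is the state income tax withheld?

State Income Tax: taxable = 3,040.00 Cr − 3×460.00 Cr = 1,660.00 Cr
  3.5% × 1,660.00 Cr = 58.10 Cr

58.10 Cr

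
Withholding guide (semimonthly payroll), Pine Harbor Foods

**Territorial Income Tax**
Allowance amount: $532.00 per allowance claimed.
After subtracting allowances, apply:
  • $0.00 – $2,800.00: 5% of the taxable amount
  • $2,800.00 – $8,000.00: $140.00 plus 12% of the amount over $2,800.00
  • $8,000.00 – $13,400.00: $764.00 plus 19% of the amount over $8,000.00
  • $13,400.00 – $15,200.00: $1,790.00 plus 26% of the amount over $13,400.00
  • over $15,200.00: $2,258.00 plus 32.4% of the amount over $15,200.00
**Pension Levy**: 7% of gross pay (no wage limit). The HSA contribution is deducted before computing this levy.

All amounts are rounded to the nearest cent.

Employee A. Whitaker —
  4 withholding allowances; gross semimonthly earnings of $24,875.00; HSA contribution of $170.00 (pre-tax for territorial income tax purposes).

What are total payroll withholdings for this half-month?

$6,377.50

Territorial Income Tax: taxable = $24,875.00 − $170.00 − 4×$532.00 = $22,577.00
  $2,258.00 + 32.4% × ($22,577.00 − $15,200.00) = $2,258.00 + 32.4% × $7,377.00 = $4,648.15
Pension Levy: 7% × $24,705.00 = $1,729.35
Total: $4,648.15 + $1,729.35 = $6,377.50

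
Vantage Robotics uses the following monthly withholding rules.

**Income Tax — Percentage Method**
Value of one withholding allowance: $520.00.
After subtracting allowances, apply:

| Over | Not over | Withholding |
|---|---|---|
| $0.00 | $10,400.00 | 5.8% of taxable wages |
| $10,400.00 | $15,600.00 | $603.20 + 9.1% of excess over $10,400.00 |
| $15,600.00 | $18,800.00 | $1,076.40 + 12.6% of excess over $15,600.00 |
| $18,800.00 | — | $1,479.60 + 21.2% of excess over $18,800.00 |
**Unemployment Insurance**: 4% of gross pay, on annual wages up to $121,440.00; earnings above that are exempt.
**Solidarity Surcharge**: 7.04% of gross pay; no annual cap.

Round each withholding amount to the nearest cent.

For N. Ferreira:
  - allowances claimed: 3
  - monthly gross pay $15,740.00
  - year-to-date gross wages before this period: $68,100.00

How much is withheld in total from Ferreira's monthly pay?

Income Tax: taxable = $15,740.00 − 3×$520.00 = $14,180.00
  $603.20 + 9.1% × ($14,180.00 − $10,400.00) = $603.20 + 9.1% × $3,780.00 = $947.18
Unemployment Insurance: 4% × $15,740.00 = $629.60
Solidarity Surcharge: 7.04% × $15,740.00 = $1,108.10
Total: $947.18 + $629.60 + $1,108.10 = $2,684.88

$2,684.88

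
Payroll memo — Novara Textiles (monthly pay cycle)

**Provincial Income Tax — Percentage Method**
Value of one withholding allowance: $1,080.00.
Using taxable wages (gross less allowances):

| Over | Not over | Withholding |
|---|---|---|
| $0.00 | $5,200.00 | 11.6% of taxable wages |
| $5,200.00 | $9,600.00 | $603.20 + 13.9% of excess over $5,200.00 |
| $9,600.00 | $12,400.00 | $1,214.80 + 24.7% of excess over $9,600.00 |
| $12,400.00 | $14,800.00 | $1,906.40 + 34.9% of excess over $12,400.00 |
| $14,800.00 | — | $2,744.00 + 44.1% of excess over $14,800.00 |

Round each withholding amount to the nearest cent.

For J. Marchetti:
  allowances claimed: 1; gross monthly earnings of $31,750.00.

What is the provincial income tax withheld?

$9,742.67

Provincial Income Tax: taxable = $31,750.00 − 1×$1,080.00 = $30,670.00
  $2,744.00 + 44.1% × ($30,670.00 − $14,800.00) = $2,744.00 + 44.1% × $15,870.00 = $9,742.67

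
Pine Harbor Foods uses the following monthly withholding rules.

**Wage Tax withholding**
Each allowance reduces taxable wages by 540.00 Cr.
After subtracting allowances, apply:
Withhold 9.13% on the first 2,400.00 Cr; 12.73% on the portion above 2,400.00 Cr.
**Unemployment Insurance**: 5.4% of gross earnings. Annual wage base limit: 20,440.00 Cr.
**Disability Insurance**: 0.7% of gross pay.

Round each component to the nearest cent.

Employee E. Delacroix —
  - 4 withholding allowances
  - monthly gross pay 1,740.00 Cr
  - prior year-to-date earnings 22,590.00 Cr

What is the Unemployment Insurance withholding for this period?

0.00 Cr

Unemployment Insurance: YTD 22,590.00 Cr ≥ cap 20,440.00 Cr → 0.00 Cr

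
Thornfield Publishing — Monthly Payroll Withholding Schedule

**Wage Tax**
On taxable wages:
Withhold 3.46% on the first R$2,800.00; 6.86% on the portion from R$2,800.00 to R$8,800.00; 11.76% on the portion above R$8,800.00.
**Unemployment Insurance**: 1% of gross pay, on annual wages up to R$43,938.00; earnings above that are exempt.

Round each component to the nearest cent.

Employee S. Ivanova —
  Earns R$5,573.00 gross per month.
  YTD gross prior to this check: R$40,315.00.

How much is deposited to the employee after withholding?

R$5,249.66

Wage Tax: taxable = R$5,573.00
  R$96.88 + 6.86% × (R$5,573.00 − R$2,800.00) = R$96.88 + 6.86% × R$2,773.00 = R$287.11
Unemployment Insurance: cap R$43,938.00 − YTD R$40,315.00 = R$3,623.00 subject; 1% × R$3,623.00 = R$36.23
Total withheld: R$287.11 + R$36.23 = R$323.34
Net pay: R$5,573.00 − R$323.34 = R$5,249.66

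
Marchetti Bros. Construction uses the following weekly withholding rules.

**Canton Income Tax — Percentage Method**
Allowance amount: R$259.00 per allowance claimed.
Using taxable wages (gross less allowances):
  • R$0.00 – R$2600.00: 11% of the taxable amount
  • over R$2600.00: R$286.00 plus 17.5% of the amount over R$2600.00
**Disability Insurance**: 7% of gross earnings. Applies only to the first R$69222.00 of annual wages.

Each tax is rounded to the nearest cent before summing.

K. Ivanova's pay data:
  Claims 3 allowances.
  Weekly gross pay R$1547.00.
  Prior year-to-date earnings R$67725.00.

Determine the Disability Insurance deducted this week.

Disability Insurance: cap R$69222.00 − YTD R$67725.00 = R$1497.00 subject; 7% × R$1497.00 = R$104.79

R$104.79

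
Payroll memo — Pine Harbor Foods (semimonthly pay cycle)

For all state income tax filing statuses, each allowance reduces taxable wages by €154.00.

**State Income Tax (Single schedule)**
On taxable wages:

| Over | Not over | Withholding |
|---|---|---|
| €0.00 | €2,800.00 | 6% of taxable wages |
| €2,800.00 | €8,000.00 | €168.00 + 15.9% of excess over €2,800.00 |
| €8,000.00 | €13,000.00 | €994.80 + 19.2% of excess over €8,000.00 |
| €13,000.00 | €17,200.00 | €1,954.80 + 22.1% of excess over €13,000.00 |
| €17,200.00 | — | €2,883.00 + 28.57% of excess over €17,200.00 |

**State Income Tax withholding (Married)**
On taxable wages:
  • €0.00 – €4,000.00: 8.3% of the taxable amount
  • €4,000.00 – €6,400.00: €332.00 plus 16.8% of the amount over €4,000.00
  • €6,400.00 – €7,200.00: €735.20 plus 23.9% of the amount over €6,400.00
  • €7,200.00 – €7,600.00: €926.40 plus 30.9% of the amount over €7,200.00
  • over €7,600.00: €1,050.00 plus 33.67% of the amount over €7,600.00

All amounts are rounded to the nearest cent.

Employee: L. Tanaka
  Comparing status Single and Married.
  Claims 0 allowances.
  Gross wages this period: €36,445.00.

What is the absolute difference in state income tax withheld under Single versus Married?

State Income Tax (Single): taxable = €36,445.00
  €2,883.00 + 28.57% × (€36,445.00 − €17,200.00) = €2,883.00 + 28.57% × €19,245.00 = €8,381.30
State Income Tax (Married): taxable = €36,445.00
  €1,050.00 + 33.67% × (€36,445.00 − €7,600.00) = €1,050.00 + 33.67% × €28,845.00 = €10,762.11
Difference: |€8,381.30 − €10,762.11| = €2,380.81 (higher under Married)

€2,380.81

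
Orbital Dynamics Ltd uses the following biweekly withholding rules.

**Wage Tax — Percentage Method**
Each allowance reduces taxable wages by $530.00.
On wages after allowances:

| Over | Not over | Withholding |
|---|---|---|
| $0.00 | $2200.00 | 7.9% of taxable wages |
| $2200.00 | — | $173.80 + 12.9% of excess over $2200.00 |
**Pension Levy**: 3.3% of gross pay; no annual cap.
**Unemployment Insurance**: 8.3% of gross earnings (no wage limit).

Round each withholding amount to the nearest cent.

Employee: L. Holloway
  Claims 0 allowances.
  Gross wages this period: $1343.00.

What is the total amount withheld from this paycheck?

Wage Tax: taxable = $1343.00
  7.9% × $1343.00 = $106.10
Pension Levy: 3.3% × $1343.00 = $44.32
Unemployment Insurance: 8.3% × $1343.00 = $111.47
Total: $106.10 + $44.32 + $111.47 = $261.89

$261.89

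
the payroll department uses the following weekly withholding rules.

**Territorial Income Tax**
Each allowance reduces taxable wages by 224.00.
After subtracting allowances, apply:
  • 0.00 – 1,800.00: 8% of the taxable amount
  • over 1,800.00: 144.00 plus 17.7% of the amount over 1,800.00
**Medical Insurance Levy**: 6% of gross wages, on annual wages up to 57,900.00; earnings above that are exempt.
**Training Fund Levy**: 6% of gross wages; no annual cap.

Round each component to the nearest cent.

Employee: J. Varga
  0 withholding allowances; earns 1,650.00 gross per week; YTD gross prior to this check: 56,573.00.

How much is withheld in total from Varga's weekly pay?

Territorial Income Tax: taxable = 1,650.00
  8% × 1,650.00 = 132.00
Medical Insurance Levy: cap 57,900.00 − YTD 56,573.00 = 1,327.00 subject; 6% × 1,327.00 = 79.62
Training Fund Levy: 6% × 1,650.00 = 99.00
Total: 132.00 + 79.62 + 99.00 = 310.62

310.62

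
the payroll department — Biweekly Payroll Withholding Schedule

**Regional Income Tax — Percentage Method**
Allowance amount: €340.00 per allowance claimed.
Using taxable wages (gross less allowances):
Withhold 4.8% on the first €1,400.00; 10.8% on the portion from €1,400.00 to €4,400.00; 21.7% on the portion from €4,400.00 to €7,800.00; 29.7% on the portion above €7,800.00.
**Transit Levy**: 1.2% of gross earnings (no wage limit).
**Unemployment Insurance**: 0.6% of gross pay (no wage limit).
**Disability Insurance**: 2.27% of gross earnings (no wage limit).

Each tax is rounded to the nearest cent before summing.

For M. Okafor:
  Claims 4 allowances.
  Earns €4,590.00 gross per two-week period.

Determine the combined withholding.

Regional Income Tax: taxable = €4,590.00 − 4×€340.00 = €3,230.00
  €67.20 + 10.8% × (€3,230.00 − €1,400.00) = €67.20 + 10.8% × €1,830.00 = €264.84
Transit Levy: 1.2% × €4,590.00 = €55.08
Unemployment Insurance: 0.6% × €4,590.00 = €27.54
Disability Insurance: 2.27% × €4,590.00 = €104.19
Total: €264.84 + €55.08 + €27.54 + €104.19 = €451.65

€451.65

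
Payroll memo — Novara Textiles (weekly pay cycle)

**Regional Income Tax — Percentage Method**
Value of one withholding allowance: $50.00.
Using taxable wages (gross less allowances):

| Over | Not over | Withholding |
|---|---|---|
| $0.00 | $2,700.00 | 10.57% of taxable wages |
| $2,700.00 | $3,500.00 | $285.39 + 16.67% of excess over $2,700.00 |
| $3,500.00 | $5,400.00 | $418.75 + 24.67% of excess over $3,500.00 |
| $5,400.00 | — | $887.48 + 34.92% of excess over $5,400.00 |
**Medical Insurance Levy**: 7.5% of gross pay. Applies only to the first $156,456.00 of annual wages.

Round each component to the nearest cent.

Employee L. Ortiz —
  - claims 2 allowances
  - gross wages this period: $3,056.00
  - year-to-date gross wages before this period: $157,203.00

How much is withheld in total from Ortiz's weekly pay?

Regional Income Tax: taxable = $3,056.00 − 2×$50.00 = $2,956.00
  $285.39 + 16.67% × ($2,956.00 − $2,700.00) = $285.39 + 16.67% × $256.00 = $328.07
Medical Insurance Levy: YTD $157,203.00 ≥ cap $156,456.00 → $0.00
Total: $328.07 + $0.00 = $328.07

$328.07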